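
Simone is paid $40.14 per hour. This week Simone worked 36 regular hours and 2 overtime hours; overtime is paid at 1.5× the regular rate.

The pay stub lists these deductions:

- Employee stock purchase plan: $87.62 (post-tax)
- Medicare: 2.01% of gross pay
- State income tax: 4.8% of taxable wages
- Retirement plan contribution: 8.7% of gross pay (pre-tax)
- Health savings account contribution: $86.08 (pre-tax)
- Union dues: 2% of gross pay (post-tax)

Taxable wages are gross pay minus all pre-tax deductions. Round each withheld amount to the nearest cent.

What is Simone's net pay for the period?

$1,128.31

Regular pay: 36 × $40.14 = $1,445.04
Overtime pay: 2 × $40.14 × 1.5 = $120.42
Gross pay = $1,445.04 + $120.42 = $1,565.46
Health savings account contribution: $86.08
Retirement plan contribution: $1,565.46 × 0.087 = $136.20
Pre-tax total = $86.08 + $136.20 = $222.28
Taxable wages = $1,565.46 − $222.28 = $1,343.18
State income tax: $1,343.18 × 0.048 = $64.47
Medicare: $1,565.46 × 0.0201 = $31.47
Union dues: $1,565.46 × 0.02 = $31.31
Employee stock purchase plan: $87.62
Total deductions = $86.08 + $136.20 + $64.47 + $31.47 + $31.31 + $87.62 = $437.15
Net pay = $1,565.46 − $437.15 = $1,128.31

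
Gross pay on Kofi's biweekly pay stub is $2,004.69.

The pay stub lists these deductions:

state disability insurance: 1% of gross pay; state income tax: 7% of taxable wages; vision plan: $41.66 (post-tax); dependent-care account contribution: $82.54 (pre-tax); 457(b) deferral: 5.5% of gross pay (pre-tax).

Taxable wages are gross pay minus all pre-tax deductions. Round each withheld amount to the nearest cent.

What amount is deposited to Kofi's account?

457(b) deferral: $2,004.69 × 0.055 = $110.26
Dependent-care account contribution: $82.54
Pre-tax total = $110.26 + $82.54 = $192.80
Taxable wages = $2,004.69 − $192.80 = $1,811.89
State income tax: $1,811.89 × 0.07 = $126.83
State disability insurance: $2,004.69 × 0.01 = $20.05
Vision plan: $41.66
Total deductions = $110.26 + $82.54 + $126.83 + $20.05 + $41.66 = $381.34
Net pay = $2,004.69 − $381.34 = $1,623.35

$1,623.35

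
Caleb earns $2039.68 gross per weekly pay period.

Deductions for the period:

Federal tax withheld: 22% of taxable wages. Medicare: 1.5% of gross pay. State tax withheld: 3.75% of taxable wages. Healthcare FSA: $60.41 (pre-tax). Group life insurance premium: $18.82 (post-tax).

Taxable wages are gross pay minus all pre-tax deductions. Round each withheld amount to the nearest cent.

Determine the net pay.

Healthcare FSA: $60.41
Taxable wages = $2039.68 − $60.41 = $1979.27
State tax withheld: $1979.27 × 0.0375 = $74.22
Federal tax withheld: $1979.27 × 0.22 = $435.44
Medicare: $2039.68 × 0.015 = $30.60
Group life insurance premium: $18.82
Total deductions = $60.41 + $74.22 + $435.44 + $30.60 + $18.82 = $619.49
Net pay = $2039.68 − $619.49 = $1420.19

$1420.19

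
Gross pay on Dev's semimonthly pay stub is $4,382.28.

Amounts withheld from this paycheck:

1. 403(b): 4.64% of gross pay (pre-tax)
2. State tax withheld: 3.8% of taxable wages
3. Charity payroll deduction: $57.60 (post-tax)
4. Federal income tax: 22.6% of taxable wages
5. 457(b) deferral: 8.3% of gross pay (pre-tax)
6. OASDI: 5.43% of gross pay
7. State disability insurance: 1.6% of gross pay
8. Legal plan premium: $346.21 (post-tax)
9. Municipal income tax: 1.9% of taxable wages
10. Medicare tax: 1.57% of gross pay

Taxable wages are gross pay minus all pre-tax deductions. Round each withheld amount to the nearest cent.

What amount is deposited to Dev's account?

$1,954.81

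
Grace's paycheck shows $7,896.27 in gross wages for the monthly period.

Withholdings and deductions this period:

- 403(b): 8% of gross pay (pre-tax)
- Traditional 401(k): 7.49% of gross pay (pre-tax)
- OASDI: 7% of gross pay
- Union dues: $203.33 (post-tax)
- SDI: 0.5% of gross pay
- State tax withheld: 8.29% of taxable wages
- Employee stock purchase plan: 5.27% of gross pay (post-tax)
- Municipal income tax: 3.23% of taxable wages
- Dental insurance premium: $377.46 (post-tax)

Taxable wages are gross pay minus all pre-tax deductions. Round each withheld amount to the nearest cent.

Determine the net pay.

403(b): $7,896.27 × 0.08 = $631.70
Traditional 401(k): $7,896.27 × 0.0749 = $591.43
Pre-tax total = $631.70 + $591.43 = $1,223.13
Taxable wages = $7,896.27 − $1,223.13 = $6,673.14
Municipal income tax: $6,673.14 × 0.0323 = $215.54
State tax withheld: $6,673.14 × 0.0829 = $553.20
SDI: $7,896.27 × 0.005 = $39.48
OASDI: $7,896.27 × 0.07 = $552.74
Dental insurance premium: $377.46
Union dues: $203.33
Employee stock purchase plan: $7,896.27 × 0.0527 = $416.13
Total deductions = $631.70 + $591.43 + $215.54 + $553.20 + $39.48 + $552.74 + $377.46 + $203.33 + $416.13 = $3,581.01
Net pay = $7,896.27 − $3,581.01 = $4,315.26

$4,315.26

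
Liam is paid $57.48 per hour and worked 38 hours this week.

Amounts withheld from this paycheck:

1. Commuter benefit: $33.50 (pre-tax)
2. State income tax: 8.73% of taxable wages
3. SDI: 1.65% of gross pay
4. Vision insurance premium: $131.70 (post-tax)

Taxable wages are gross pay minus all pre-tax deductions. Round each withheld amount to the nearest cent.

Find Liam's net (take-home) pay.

Gross pay: 38 × $57.48 = $2,184.24
Commuter benefit: $33.50
Taxable wages = $2,184.24 − $33.50 = $2,150.74
State income tax: $2,150.74 × 0.0873 = $187.76
SDI: $2,184.24 × 0.0165 = $36.04
Vision insurance premium: $131.70
Total deductions = $33.50 + $187.76 + $36.04 + $131.70 = $389.00
Net pay = $2,184.24 − $389.00 = $1,795.24

$1,795.24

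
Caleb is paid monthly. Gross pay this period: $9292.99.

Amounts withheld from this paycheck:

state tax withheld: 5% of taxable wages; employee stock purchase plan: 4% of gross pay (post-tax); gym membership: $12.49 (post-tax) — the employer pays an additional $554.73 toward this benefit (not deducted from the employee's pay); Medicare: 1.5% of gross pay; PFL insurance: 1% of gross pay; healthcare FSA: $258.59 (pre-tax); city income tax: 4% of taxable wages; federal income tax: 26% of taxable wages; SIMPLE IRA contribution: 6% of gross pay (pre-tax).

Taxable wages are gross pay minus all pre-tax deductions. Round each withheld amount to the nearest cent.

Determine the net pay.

Healthcare FSA: $258.59
SIMPLE IRA contribution: $9292.99 × 0.06 = $557.58
Pre-tax total = $258.59 + $557.58 = $816.17
Taxable wages = $9292.99 − $816.17 = $8476.82
Federal income tax: $8476.82 × 0.26 = $2203.97
City income tax: $8476.82 × 0.04 = $339.07
State tax withheld: $8476.82 × 0.05 = $423.84
Medicare: $9292.99 × 0.015 = $139.39
PFL insurance: $9292.99 × 0.01 = $92.93
Employee stock purchase plan: $9292.99 × 0.04 = $371.72
Gym membership: $12.49
(Employer's $554.73 toward gym membership is not withheld from the employee.)
Total deductions = $258.59 + $557.58 + $2203.97 + $339.07 + $423.84 + $139.39 + $92.93 + $371.72 + $12.49 = $4399.58
Net pay = $9292.99 − $4399.58 = $4893.41

$4893.41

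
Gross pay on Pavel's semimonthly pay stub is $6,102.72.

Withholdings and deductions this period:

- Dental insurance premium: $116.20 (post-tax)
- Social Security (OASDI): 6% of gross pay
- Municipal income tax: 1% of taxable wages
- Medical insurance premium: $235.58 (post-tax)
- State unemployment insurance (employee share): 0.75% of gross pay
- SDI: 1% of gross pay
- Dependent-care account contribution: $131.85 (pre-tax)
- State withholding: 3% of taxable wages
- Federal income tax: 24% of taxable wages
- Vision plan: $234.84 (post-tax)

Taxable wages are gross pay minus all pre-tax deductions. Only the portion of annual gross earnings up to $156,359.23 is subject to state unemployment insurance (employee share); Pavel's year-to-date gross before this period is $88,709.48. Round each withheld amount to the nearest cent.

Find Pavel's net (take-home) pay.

Dependent-care account contribution: $131.85
Taxable wages = $6,102.72 − $131.85 = $5,970.87
State withholding: $5,970.87 × 0.03 = $179.13
Municipal income tax: $5,970.87 × 0.01 = $59.71
Federal income tax: $5,970.87 × 0.24 = $1,433.01
Social Security (OASDI): $6,102.72 × 0.06 = $366.16
State unemployment insurance (employee share): cap not yet reached, full $6,102.72 is subject → $6,102.72 × 0.0075 = $45.77
SDI: $6,102.72 × 0.01 = $61.03
Medical insurance premium: $235.58
Dental insurance premium: $116.20
Vision plan: $234.84
Total deductions = $131.85 + $179.13 + $59.71 + $1,433.01 + $366.16 + $45.77 + $61.03 + $235.58 + $116.20 + $234.84 = $2,863.28
Net pay = $6,102.72 − $2,863.28 = $3,239.44

$3,239.44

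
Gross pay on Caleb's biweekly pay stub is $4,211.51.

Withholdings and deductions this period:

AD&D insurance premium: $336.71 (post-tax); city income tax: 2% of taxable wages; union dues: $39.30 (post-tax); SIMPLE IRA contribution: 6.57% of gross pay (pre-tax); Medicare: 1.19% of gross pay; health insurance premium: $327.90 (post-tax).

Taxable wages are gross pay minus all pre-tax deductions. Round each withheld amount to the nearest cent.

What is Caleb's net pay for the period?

$3,102.08

SIMPLE IRA contribution: $4,211.51 × 0.0657 = $276.70
Taxable wages = $4,211.51 − $276.70 = $3,934.81
City income tax: $3,934.81 × 0.02 = $78.70
Medicare: $4,211.51 × 0.0119 = $50.12
AD&D insurance premium: $336.71
Health insurance premium: $327.90
Union dues: $39.30
Total deductions = $276.70 + $78.70 + $50.12 + $336.71 + $327.90 + $39.30 = $1,109.43
Net pay = $4,211.51 − $1,109.43 = $3,102.08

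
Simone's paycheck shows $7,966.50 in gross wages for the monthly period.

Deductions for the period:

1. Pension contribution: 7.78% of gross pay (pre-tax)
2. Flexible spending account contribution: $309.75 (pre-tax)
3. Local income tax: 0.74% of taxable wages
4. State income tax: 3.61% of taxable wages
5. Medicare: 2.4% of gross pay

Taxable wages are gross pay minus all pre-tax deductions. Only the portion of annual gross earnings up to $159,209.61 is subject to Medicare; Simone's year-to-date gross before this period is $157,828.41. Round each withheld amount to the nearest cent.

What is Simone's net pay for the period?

$6,697.71

Pension contribution: $7,966.50 × 0.0778 = $619.79
Flexible spending account contribution: $309.75
Pre-tax total = $619.79 + $309.75 = $929.54
Taxable wages = $7,966.50 − $929.54 = $7,036.96
State income tax: $7,036.96 × 0.0361 = $254.03
Local income tax: $7,036.96 × 0.0074 = $52.07
Medicare: only $159,209.61 − $157,828.41 = $1,381.20 of this check is subject → $1,381.20 × 0.024 = $33.15
Total deductions = $619.79 + $309.75 + $254.03 + $52.07 + $33.15 = $1,268.79
Net pay = $7,966.50 − $1,268.79 = $6,697.71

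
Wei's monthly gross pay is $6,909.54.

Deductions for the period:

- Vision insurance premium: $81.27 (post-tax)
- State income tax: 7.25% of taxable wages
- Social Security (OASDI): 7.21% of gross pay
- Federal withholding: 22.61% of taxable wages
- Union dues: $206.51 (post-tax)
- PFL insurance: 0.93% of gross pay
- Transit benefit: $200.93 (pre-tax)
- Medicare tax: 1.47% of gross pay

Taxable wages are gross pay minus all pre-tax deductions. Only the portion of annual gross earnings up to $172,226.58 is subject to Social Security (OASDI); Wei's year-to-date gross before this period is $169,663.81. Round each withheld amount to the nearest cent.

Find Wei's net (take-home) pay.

Transit benefit: $200.93
Taxable wages = $6,909.54 − $200.93 = $6,708.61
Federal withholding: $6,708.61 × 0.2261 = $1,516.82
State income tax: $6,708.61 × 0.0725 = $486.37
Medicare tax: $6,909.54 × 0.0147 = $101.57
Social Security (OASDI): only $172,226.58 − $169,663.81 = $2,562.77 of this check is subject → $2,562.77 × 0.0721 = $184.78
PFL insurance: $6,909.54 × 0.0093 = $64.26
Union dues: $206.51
Vision insurance premium: $81.27
Total deductions = $200.93 + $1,516.82 + $486.37 + $101.57 + $184.78 + $64.26 + $206.51 + $81.27 = $2,842.51
Net pay = $6,909.54 − $2,842.51 = $4,067.03

$4,067.03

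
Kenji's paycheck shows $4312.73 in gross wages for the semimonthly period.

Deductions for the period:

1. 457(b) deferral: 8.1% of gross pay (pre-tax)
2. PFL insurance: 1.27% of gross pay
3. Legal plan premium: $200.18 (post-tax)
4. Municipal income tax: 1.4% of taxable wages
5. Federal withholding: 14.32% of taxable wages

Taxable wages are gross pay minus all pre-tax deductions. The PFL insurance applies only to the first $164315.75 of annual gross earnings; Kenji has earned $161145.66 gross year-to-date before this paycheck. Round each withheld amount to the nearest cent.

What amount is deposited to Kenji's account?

457(b) deferral: $4312.73 × 0.081 = $349.33
Taxable wages = $4312.73 − $349.33 = $3963.40
Municipal income tax: $3963.40 × 0.014 = $55.49
Federal withholding: $3963.40 × 0.1432 = $567.56
PFL insurance: only $164315.75 − $161145.66 = $3170.09 of this check is subject → $3170.09 × 0.0127 = $40.26
Legal plan premium: $200.18
Total deductions = $349.33 + $55.49 + $567.56 + $40.26 + $200.18 = $1212.82
Net pay = $4312.73 − $1212.82 = $3099.91

$3099.91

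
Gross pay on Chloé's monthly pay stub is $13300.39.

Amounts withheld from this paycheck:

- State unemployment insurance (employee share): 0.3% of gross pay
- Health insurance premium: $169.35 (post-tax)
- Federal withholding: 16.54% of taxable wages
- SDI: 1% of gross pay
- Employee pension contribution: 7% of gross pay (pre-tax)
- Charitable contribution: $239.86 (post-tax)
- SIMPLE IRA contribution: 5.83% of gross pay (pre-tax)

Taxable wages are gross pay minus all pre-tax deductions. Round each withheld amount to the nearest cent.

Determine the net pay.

$9094.20

Employee pension contribution: $13300.39 × 0.07 = $931.03
SIMPLE IRA contribution: $13300.39 × 0.0583 = $775.41
Pre-tax total = $931.03 + $775.41 = $1706.44
Taxable wages = $13300.39 − $1706.44 = $11593.95
Federal withholding: $11593.95 × 0.1654 = $1917.64
SDI: $13300.39 × 0.01 = $133.00
State unemployment insurance (employee share): $13300.39 × 0.003 = $39.90
Charitable contribution: $239.86
Health insurance premium: $169.35
Total deductions = $931.03 + $775.41 + $1917.64 + $133.00 + $39.90 + $239.86 + $169.35 = $4206.19
Net pay = $13300.39 − $4206.19 = $9094.20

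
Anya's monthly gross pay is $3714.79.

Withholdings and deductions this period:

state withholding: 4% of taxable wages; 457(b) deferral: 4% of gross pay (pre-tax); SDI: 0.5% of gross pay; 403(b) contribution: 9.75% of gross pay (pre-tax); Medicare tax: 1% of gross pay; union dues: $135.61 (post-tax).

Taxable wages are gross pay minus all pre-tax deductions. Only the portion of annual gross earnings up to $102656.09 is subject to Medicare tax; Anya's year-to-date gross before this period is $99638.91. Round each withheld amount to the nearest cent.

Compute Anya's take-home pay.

$2891.50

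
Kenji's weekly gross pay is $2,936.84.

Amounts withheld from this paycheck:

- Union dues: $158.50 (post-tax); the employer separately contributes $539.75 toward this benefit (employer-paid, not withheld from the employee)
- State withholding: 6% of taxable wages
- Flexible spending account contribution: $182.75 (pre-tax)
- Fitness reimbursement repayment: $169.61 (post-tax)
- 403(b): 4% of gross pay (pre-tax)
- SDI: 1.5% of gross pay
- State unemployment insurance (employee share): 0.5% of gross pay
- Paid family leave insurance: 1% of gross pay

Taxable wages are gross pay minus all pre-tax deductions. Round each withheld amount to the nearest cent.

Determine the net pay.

$2,062.21

403(b): $2,936.84 × 0.04 = $117.47
Flexible spending account contribution: $182.75
Pre-tax total = $117.47 + $182.75 = $300.22
Taxable wages = $2,936.84 − $300.22 = $2,636.62
State withholding: $2,636.62 × 0.06 = $158.20
State unemployment insurance (employee share): $2,936.84 × 0.005 = $14.68
Paid family leave insurance: $2,936.84 × 0.01 = $29.37
SDI: $2,936.84 × 0.015 = $44.05
Fitness reimbursement repayment: $169.61
Union dues: $158.50
(Employer's $539.75 toward union dues is not withheld from the employee.)
Total deductions = $117.47 + $182.75 + $158.20 + $14.68 + $29.37 + $44.05 + $169.61 + $158.50 = $874.63
Net pay = $2,936.84 − $874.63 = $2,062.21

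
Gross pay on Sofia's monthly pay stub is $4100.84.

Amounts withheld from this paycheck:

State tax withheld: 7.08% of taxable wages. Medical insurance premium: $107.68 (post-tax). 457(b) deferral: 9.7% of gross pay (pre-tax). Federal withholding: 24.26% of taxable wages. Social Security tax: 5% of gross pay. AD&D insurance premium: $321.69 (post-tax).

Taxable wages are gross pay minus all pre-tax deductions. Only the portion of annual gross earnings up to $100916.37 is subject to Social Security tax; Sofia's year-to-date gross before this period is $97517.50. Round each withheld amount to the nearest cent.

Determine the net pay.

457(b) deferral: $4100.84 × 0.097 = $397.78
Taxable wages = $4100.84 − $397.78 = $3703.06
State tax withheld: $3703.06 × 0.0708 = $262.18
Federal withholding: $3703.06 × 0.2426 = $898.36
Social Security tax: only $100916.37 − $97517.50 = $3398.87 of this check is subject → $3398.87 × 0.05 = $169.94
Medical insurance premium: $107.68
AD&D insurance premium: $321.69
Total deductions = $397.78 + $262.18 + $898.36 + $169.94 + $107.68 + $321.69 = $2157.63
Net pay = $4100.84 − $2157.63 = $1943.21

$1943.21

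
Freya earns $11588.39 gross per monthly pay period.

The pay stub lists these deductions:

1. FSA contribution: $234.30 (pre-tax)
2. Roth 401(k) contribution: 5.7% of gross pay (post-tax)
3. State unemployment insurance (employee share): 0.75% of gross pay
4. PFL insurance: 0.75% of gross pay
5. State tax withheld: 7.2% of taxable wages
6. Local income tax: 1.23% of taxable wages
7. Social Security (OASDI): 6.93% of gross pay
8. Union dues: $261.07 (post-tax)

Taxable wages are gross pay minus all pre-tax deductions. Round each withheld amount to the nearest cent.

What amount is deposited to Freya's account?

$8498.43

FSA contribution: $234.30
Taxable wages = $11588.39 − $234.30 = $11354.09
State tax withheld: $11354.09 × 0.072 = $817.49
Local income tax: $11354.09 × 0.0123 = $139.66
State unemployment insurance (employee share): $11588.39 × 0.0075 = $86.91
PFL insurance: $11588.39 × 0.0075 = $86.91
Social Security (OASDI): $11588.39 × 0.0693 = $803.08
Roth 401(k) contribution: $11588.39 × 0.057 = $660.54
Union dues: $261.07
Total deductions = $234.30 + $817.49 + $139.66 + $86.91 + $86.91 + $803.08 + $660.54 + $261.07 = $3089.96
Net pay = $11588.39 − $3089.96 = $8498.43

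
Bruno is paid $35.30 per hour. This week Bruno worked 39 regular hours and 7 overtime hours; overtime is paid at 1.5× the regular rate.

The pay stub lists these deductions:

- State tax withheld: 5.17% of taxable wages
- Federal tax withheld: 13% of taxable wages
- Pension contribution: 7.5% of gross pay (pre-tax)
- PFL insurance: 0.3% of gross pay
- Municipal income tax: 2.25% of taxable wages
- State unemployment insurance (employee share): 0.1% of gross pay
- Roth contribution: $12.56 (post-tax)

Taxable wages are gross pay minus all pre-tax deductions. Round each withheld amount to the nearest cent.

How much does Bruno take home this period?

$1266.70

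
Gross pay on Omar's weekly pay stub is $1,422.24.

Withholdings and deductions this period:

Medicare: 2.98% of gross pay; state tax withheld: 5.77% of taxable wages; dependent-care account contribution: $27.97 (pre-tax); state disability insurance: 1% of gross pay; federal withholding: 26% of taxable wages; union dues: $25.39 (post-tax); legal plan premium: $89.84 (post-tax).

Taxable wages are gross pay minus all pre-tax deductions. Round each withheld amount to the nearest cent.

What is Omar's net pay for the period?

Dependent-care account contribution: $27.97
Taxable wages = $1,422.24 − $27.97 = $1,394.27
Federal withholding: $1,394.27 × 0.26 = $362.51
State tax withheld: $1,394.27 × 0.0577 = $80.45
State disability insurance: $1,422.24 × 0.01 = $14.22
Medicare: $1,422.24 × 0.0298 = $42.38
Union dues: $25.39
Legal plan premium: $89.84
Total deductions = $27.97 + $362.51 + $80.45 + $14.22 + $42.38 + $25.39 + $89.84 = $642.76
Net pay = $1,422.24 − $642.76 = $779.48

$779.48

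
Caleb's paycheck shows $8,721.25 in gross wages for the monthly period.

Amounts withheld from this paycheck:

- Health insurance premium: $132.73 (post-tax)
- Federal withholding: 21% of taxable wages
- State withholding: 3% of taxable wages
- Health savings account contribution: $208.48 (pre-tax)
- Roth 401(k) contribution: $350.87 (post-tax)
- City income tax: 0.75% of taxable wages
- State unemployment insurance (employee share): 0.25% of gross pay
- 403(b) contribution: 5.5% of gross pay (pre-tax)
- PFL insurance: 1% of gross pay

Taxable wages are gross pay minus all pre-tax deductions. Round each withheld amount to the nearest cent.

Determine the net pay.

$5,452.30

403(b) contribution: $8,721.25 × 0.055 = $479.67
Health savings account contribution: $208.48
Pre-tax total = $479.67 + $208.48 = $688.15
Taxable wages = $8,721.25 − $688.15 = $8,033.10
Federal withholding: $8,033.10 × 0.21 = $1,686.95
State withholding: $8,033.10 × 0.03 = $240.99
City income tax: $8,033.10 × 0.0075 = $60.25
PFL insurance: $8,721.25 × 0.01 = $87.21
State unemployment insurance (employee share): $8,721.25 × 0.0025 = $21.80
Roth 401(k) contribution: $350.87
Health insurance premium: $132.73
Total deductions = $479.67 + $208.48 + $1,686.95 + $240.99 + $60.25 + $87.21 + $21.80 + $350.87 + $132.73 = $3,268.95
Net pay = $8,721.25 − $3,268.95 = $5,452.30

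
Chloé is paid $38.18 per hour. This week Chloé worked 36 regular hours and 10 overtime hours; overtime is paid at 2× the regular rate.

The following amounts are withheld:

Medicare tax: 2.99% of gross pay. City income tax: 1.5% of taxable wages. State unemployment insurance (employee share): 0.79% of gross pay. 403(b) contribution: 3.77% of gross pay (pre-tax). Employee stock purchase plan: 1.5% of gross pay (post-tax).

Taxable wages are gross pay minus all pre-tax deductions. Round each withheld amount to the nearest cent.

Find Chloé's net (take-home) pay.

Regular pay: 36 × $38.18 = $1374.48
Overtime pay: 10 × $38.18 × 2 = $763.60
Gross pay = $1374.48 + $763.60 = $2138.08
403(b) contribution: $2138.08 × 0.0377 = $80.61
Taxable wages = $2138.08 − $80.61 = $2057.47
City income tax: $2057.47 × 0.015 = $30.86
State unemployment insurance (employee share): $2138.08 × 0.0079 = $16.89
Medicare tax: $2138.08 × 0.0299 = $63.93
Employee stock purchase plan: $2138.08 × 0.015 = $32.07
Total deductions = $80.61 + $30.86 + $16.89 + $63.93 + $32.07 = $224.36
Net pay = $2138.08 − $224.36 = $1913.72

$1913.72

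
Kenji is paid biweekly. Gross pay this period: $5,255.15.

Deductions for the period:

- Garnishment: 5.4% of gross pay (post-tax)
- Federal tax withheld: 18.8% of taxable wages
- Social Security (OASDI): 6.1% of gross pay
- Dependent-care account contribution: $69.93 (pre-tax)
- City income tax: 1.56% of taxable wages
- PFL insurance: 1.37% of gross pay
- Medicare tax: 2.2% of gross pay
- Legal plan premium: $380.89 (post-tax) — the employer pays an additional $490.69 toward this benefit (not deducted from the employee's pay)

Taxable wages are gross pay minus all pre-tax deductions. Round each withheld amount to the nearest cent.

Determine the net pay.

Dependent-care account contribution: $69.93
Taxable wages = $5,255.15 − $69.93 = $5,185.22
Federal tax withheld: $5,185.22 × 0.188 = $974.82
City income tax: $5,185.22 × 0.0156 = $80.89
Medicare tax: $5,255.15 × 0.022 = $115.61
Social Security (OASDI): $5,255.15 × 0.061 = $320.56
PFL insurance: $5,255.15 × 0.0137 = $72.00
Garnishment: $5,255.15 × 0.054 = $283.78
Legal plan premium: $380.89
(Employer's $490.69 toward legal plan premium is not withheld from the employee.)
Total deductions = $69.93 + $974.82 + $80.89 + $115.61 + $320.56 + $72.00 + $283.78 + $380.89 = $2,298.48
Net pay = $5,255.15 − $2,298.48 = $2,956.67

$2,956.67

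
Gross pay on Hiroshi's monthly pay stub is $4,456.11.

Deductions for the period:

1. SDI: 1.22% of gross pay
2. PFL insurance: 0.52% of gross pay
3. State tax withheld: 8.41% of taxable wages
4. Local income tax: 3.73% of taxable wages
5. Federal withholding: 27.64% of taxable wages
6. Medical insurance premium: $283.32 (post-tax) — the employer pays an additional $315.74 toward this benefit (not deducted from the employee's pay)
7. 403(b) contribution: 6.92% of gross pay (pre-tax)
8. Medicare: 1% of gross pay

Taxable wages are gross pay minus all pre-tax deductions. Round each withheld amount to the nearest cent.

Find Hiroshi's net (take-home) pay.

$2,092.36

403(b) contribution: $4,456.11 × 0.0692 = $308.36
Taxable wages = $4,456.11 − $308.36 = $4,147.75
Federal withholding: $4,147.75 × 0.2764 = $1,146.44
Local income tax: $4,147.75 × 0.0373 = $154.71
State tax withheld: $4,147.75 × 0.0841 = $348.83
PFL insurance: $4,456.11 × 0.0052 = $23.17
Medicare: $4,456.11 × 0.01 = $44.56
SDI: $4,456.11 × 0.0122 = $54.36
Medical insurance premium: $283.32
(Employer's $315.74 toward medical insurance premium is not withheld from the employee.)
Total deductions = $308.36 + $1,146.44 + $154.71 + $348.83 + $23.17 + $44.56 + $54.36 + $283.32 = $2,363.75
Net pay = $4,456.11 − $2,363.75 = $2,092.36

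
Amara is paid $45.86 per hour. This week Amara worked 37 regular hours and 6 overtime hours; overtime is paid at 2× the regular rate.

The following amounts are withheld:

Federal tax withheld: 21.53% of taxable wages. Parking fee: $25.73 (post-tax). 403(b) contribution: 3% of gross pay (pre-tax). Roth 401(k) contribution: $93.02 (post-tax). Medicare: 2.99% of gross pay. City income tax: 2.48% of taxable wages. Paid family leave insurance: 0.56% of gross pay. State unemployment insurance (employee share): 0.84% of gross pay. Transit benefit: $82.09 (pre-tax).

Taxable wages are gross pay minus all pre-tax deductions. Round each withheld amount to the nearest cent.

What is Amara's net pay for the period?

$1,376.60

Regular pay: 37 × $45.86 = $1,696.82
Overtime pay: 6 × $45.86 × 2 = $550.32
Gross pay = $1,696.82 + $550.32 = $2,247.14
403(b) contribution: $2,247.14 × 0.03 = $67.41
Transit benefit: $82.09
Pre-tax total = $67.41 + $82.09 = $149.50
Taxable wages = $2,247.14 − $149.50 = $2,097.64
City income tax: $2,097.64 × 0.0248 = $52.02
Federal tax withheld: $2,097.64 × 0.2153 = $451.62
State unemployment insurance (employee share): $2,247.14 × 0.0084 = $18.88
Paid family leave insurance: $2,247.14 × 0.0056 = $12.58
Medicare: $2,247.14 × 0.0299 = $67.19
Roth 401(k) contribution: $93.02
Parking fee: $25.73
Total deductions = $67.41 + $82.09 + $52.02 + $451.62 + $18.88 + $12.58 + $67.19 + $93.02 + $25.73 = $870.54
Net pay = $2,247.14 − $870.54 = $1,376.60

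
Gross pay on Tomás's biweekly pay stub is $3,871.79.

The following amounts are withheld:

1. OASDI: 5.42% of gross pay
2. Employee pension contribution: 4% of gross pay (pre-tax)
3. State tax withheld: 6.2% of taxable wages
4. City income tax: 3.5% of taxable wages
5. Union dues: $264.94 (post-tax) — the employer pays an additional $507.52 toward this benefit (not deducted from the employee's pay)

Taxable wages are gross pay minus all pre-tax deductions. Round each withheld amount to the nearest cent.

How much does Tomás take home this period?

Employee pension contribution: $3,871.79 × 0.04 = $154.87
Taxable wages = $3,871.79 − $154.87 = $3,716.92
State tax withheld: $3,716.92 × 0.062 = $230.45
City income tax: $3,716.92 × 0.035 = $130.09
OASDI: $3,871.79 × 0.0542 = $209.85
Union dues: $264.94
(Employer's $507.52 toward union dues is not withheld from the employee.)
Total deductions = $154.87 + $230.45 + $130.09 + $209.85 + $264.94 = $990.20
Net pay = $3,871.79 − $990.20 = $2,881.59

$2,881.59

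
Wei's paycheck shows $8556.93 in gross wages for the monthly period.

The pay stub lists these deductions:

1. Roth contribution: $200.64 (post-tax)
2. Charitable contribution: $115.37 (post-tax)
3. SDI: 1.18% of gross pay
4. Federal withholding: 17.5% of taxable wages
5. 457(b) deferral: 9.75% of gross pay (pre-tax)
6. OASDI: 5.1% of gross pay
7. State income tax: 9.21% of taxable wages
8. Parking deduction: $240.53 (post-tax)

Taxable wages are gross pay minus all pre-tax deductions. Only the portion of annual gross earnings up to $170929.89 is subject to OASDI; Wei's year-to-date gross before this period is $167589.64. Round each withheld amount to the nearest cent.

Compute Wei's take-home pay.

$4832.06

457(b) deferral: $8556.93 × 0.0975 = $834.30
Taxable wages = $8556.93 − $834.30 = $7722.63
Federal withholding: $7722.63 × 0.175 = $1351.46
State income tax: $7722.63 × 0.0921 = $711.25
SDI: $8556.93 × 0.0118 = $100.97
OASDI: only $170929.89 − $167589.64 = $3340.25 of this check is subject → $3340.25 × 0.051 = $170.35
Parking deduction: $240.53
Charitable contribution: $115.37
Roth contribution: $200.64
Total deductions = $834.30 + $1351.46 + $711.25 + $100.97 + $170.35 + $240.53 + $115.37 + $200.64 = $3724.87
Net pay = $8556.93 − $3724.87 = $4832.06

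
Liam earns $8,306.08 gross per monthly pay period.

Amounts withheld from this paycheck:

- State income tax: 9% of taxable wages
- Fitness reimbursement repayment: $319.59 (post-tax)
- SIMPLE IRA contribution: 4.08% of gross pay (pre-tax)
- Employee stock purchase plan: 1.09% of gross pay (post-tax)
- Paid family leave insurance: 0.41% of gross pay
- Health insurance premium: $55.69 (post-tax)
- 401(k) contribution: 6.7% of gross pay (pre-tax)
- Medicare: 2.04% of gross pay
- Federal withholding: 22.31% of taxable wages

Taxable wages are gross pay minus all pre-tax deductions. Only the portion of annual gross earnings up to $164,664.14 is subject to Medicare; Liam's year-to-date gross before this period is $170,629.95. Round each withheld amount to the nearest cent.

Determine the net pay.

$4,590.53

401(k) contribution: $8,306.08 × 0.067 = $556.51
SIMPLE IRA contribution: $8,306.08 × 0.0408 = $338.89
Pre-tax total = $556.51 + $338.89 = $895.40
Taxable wages = $8,306.08 − $895.40 = $7,410.68
Federal withholding: $7,410.68 × 0.2231 = $1,653.32
State income tax: $7,410.68 × 0.09 = $666.96
Medicare: annual cap $164,664.14 already reached (YTD $170,629.95), so $0.00
Paid family leave insurance: $8,306.08 × 0.0041 = $34.05
Fitness reimbursement repayment: $319.59
Employee stock purchase plan: $8,306.08 × 0.0109 = $90.54
Health insurance premium: $55.69
Total deductions = $556.51 + $338.89 + $1,653.32 + $666.96 + $0.00 + $34.05 + $319.59 + $90.54 + $55.69 = $3,715.55
Net pay = $8,306.08 − $3,715.55 = $4,590.53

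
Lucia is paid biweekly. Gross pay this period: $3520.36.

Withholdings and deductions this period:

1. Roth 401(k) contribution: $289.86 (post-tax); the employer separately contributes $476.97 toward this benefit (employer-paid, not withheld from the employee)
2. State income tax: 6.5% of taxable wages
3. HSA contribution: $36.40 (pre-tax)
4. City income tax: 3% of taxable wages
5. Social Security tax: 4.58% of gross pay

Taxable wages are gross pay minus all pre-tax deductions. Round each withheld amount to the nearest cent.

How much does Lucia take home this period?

$2701.89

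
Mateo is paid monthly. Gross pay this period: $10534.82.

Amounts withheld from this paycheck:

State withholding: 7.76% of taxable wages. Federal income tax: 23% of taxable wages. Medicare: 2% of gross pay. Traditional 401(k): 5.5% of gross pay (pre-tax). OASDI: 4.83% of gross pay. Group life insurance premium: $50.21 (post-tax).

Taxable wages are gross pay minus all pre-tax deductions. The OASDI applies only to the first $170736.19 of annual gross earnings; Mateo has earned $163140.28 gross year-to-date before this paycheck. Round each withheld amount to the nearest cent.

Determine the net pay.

Traditional 401(k): $10534.82 × 0.055 = $579.42
Taxable wages = $10534.82 − $579.42 = $9955.40
Federal income tax: $9955.40 × 0.23 = $2289.74
State withholding: $9955.40 × 0.0776 = $772.54
Medicare: $10534.82 × 0.02 = $210.70
OASDI: only $170736.19 − $163140.28 = $7595.91 of this check is subject → $7595.91 × 0.0483 = $366.88
Group life insurance premium: $50.21
Total deductions = $579.42 + $2289.74 + $772.54 + $210.70 + $366.88 + $50.21 = $4269.49
Net pay = $10534.82 − $4269.49 = $6265.33

$6265.33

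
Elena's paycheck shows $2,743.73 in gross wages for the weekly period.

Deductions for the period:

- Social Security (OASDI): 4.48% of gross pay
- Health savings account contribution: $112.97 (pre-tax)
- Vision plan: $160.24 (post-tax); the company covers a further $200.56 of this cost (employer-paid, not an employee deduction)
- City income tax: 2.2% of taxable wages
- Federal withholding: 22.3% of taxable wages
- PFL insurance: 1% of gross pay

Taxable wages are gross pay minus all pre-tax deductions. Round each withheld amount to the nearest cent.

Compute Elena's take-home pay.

Health savings account contribution: $112.97
Taxable wages = $2,743.73 − $112.97 = $2,630.76
City income tax: $2,630.76 × 0.022 = $57.88
Federal withholding: $2,630.76 × 0.223 = $586.66
PFL insurance: $2,743.73 × 0.01 = $27.44
Social Security (OASDI): $2,743.73 × 0.0448 = $122.92
Vision plan: $160.24
(Employer's $200.56 toward vision plan is not withheld from the employee.)
Total deductions = $112.97 + $57.88 + $586.66 + $27.44 + $122.92 + $160.24 = $1,068.11
Net pay = $2,743.73 − $1,068.11 = $1,675.62

$1,675.62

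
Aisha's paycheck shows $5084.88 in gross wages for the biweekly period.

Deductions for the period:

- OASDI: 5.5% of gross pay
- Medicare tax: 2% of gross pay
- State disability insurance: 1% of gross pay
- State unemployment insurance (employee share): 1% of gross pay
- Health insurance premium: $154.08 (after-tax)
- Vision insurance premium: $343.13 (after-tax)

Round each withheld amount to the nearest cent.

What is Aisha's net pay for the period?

Medicare tax: $5084.88 × 0.02 = $101.70
OASDI: $5084.88 × 0.055 = $279.67
State disability insurance: $5084.88 × 0.01 = $50.85
State unemployment insurance (employee share): $5084.88 × 0.01 = $50.85
Health insurance premium: $154.08
Vision insurance premium: $343.13
Total deductions = $101.70 + $279.67 + $50.85 + $50.85 + $154.08 + $343.13 = $980.28
Net pay = $5084.88 − $980.28 = $4104.60

$4104.60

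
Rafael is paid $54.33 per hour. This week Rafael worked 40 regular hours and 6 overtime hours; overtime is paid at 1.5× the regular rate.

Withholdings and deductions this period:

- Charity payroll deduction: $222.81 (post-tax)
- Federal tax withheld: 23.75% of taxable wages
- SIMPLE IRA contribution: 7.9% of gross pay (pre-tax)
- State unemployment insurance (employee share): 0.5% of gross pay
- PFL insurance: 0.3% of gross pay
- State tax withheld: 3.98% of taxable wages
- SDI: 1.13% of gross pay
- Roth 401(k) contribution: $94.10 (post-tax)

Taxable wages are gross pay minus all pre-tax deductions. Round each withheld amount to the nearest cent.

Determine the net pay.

$1,403.67

Regular pay: 40 × $54.33 = $2,173.20
Overtime pay: 6 × $54.33 × 1.5 = $488.97
Gross pay = $2,173.20 + $488.97 = $2,662.17
SIMPLE IRA contribution: $2,662.17 × 0.079 = $210.31
Taxable wages = $2,662.17 − $210.31 = $2,451.86
Federal tax withheld: $2,451.86 × 0.2375 = $582.32
State tax withheld: $2,451.86 × 0.0398 = $97.58
SDI: $2,662.17 × 0.0113 = $30.08
State unemployment insurance (employee share): $2,662.17 × 0.005 = $13.31
PFL insurance: $2,662.17 × 0.003 = $7.99
Charity payroll deduction: $222.81
Roth 401(k) contribution: $94.10
Total deductions = $210.31 + $582.32 + $97.58 + $30.08 + $13.31 + $7.99 + $222.81 + $94.10 = $1,258.50
Net pay = $2,662.17 − $1,258.50 = $1,403.67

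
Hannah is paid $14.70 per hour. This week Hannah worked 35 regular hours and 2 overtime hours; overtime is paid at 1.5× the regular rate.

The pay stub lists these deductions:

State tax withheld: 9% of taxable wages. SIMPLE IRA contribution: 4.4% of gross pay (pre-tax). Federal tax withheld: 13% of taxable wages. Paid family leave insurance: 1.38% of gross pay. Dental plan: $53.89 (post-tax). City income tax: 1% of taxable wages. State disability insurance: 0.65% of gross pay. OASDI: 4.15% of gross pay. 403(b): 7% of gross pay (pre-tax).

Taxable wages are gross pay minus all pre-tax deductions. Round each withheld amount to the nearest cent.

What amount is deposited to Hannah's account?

Regular pay: 35 × $14.70 = $514.50
Overtime pay: 2 × $14.70 × 1.5 = $44.10
Gross pay = $514.50 + $44.10 = $558.60
SIMPLE IRA contribution: $558.60 × 0.044 = $24.58
403(b): $558.60 × 0.07 = $39.10
Pre-tax total = $24.58 + $39.10 = $63.68
Taxable wages = $558.60 − $63.68 = $494.92
State tax withheld: $494.92 × 0.09 = $44.54
City income tax: $494.92 × 0.01 = $4.95
Federal tax withheld: $494.92 × 0.13 = $64.34
Paid family leave insurance: $558.60 × 0.0138 = $7.71
State disability insurance: $558.60 × 0.0065 = $3.63
OASDI: $558.60 × 0.0415 = $23.18
Dental plan: $53.89
Total deductions = $24.58 + $39.10 + $44.54 + $4.95 + $64.34 + $7.71 + $3.63 + $23.18 + $53.89 = $265.92
Net pay = $558.60 − $265.92 = $292.68

$292.68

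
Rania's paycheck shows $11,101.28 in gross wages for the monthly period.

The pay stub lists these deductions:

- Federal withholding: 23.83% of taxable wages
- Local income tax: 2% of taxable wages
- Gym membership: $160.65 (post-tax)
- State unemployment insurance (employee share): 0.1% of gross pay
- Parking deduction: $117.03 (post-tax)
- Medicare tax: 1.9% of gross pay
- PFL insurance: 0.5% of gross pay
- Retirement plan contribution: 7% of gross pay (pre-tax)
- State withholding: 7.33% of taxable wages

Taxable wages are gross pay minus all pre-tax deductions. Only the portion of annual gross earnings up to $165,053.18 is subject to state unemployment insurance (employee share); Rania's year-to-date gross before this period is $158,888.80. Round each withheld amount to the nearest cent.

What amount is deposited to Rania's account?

Retirement plan contribution: $11,101.28 × 0.07 = $777.09
Taxable wages = $11,101.28 − $777.09 = $10,324.19
State withholding: $10,324.19 × 0.0733 = $756.76
Local income tax: $10,324.19 × 0.02 = $206.48
Federal withholding: $10,324.19 × 0.2383 = $2,460.25
State unemployment insurance (employee share): only $165,053.18 − $158,888.80 = $6,164.38 of this check is subject → $6,164.38 × 0.001 = $6.16
Medicare tax: $11,101.28 × 0.019 = $210.92
PFL insurance: $11,101.28 × 0.005 = $55.51
Gym membership: $160.65
Parking deduction: $117.03
Total deductions = $777.09 + $756.76 + $206.48 + $2,460.25 + $6.16 + $210.92 + $55.51 + $160.65 + $117.03 = $4,750.85
Net pay = $11,101.28 − $4,750.85 = $6,350.43

$6,350.43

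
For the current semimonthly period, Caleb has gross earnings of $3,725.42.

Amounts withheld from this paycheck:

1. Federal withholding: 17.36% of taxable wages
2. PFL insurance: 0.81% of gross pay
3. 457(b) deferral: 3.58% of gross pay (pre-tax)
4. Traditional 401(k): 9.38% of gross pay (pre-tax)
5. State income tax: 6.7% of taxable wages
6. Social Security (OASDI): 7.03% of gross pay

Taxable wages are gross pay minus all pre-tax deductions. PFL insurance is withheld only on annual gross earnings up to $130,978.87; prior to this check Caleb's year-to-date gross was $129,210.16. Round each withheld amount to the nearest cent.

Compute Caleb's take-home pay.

$2,186.21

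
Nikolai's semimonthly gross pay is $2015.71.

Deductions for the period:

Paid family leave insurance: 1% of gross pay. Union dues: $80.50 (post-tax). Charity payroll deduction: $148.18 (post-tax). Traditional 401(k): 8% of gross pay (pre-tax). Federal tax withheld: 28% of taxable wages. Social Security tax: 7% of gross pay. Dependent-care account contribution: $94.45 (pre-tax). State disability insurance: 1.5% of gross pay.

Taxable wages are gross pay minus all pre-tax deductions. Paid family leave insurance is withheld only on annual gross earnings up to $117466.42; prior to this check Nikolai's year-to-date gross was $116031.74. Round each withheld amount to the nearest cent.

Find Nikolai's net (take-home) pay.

$852.83

Traditional 401(k): $2015.71 × 0.08 = $161.26
Dependent-care account contribution: $94.45
Pre-tax total = $161.26 + $94.45 = $255.71
Taxable wages = $2015.71 − $255.71 = $1760.00
Federal tax withheld: $1760.00 × 0.28 = $492.80
State disability insurance: $2015.71 × 0.015 = $30.24
Paid family leave insurance: only $117466.42 − $116031.74 = $1434.68 of this check is subject → $1434.68 × 0.01 = $14.35
Social Security tax: $2015.71 × 0.07 = $141.10
Charity payroll deduction: $148.18
Union dues: $80.50
Total deductions = $161.26 + $94.45 + $492.80 + $30.24 + $14.35 + $141.10 + $148.18 + $80.50 = $1162.88
Net pay = $2015.71 − $1162.88 = $852.83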